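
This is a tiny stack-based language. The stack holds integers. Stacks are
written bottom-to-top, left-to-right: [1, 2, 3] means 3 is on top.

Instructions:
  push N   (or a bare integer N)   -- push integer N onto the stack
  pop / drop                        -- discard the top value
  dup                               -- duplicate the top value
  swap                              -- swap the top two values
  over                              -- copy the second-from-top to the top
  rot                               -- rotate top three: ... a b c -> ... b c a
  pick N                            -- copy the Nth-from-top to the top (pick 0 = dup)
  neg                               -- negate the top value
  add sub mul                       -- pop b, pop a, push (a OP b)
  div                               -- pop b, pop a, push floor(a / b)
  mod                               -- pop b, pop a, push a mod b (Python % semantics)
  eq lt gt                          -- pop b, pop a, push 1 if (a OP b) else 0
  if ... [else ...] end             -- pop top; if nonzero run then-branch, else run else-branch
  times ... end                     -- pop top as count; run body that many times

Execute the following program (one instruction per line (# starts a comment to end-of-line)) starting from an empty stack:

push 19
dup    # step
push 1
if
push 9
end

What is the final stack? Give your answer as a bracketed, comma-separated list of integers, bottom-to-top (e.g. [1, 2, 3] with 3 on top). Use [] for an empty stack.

Answer: [19, 19, 9]

Derivation:
After 'push 19': [19]
After 'dup': [19, 19]
After 'push 1': [19, 19, 1]
After 'if': [19, 19]
After 'push 9': [19, 19, 9]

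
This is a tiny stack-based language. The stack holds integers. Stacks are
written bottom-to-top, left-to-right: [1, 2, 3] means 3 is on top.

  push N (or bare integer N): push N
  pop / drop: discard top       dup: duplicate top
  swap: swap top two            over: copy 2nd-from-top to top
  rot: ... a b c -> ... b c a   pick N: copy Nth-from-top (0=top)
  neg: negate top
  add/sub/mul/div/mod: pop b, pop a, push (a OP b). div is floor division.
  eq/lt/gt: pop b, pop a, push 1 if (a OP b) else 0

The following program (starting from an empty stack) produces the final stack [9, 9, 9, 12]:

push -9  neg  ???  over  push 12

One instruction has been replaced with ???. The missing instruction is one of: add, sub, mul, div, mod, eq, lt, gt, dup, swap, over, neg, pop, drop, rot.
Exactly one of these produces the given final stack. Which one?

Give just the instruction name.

Stack before ???: [9]
Stack after ???:  [9, 9]
The instruction that transforms [9] -> [9, 9] is: dup

Answer: dup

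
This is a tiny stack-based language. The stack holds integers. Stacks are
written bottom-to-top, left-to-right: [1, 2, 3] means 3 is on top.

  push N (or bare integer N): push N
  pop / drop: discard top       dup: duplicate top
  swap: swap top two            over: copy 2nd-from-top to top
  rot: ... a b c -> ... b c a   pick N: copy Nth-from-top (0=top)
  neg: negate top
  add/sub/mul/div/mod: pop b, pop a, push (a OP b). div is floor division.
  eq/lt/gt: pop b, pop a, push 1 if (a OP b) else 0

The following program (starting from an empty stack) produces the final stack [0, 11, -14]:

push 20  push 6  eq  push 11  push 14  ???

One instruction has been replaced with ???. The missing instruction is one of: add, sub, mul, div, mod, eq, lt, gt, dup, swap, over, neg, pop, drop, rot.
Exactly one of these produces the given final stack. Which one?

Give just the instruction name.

Answer: neg

Derivation:
Stack before ???: [0, 11, 14]
Stack after ???:  [0, 11, -14]
The instruction that transforms [0, 11, 14] -> [0, 11, -14] is: neg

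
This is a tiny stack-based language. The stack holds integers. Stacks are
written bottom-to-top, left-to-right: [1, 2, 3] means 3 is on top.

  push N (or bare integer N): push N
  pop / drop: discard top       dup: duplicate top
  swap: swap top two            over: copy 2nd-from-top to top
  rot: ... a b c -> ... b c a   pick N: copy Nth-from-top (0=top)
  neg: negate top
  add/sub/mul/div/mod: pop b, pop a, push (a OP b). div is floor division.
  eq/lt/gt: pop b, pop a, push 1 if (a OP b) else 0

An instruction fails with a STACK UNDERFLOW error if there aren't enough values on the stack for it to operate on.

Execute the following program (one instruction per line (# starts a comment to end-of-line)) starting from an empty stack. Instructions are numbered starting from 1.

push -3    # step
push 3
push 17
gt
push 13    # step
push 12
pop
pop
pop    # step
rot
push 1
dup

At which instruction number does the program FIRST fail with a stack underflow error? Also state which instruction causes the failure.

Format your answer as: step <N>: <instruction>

Step 1 ('push -3'): stack = [-3], depth = 1
Step 2 ('push 3'): stack = [-3, 3], depth = 2
Step 3 ('push 17'): stack = [-3, 3, 17], depth = 3
Step 4 ('gt'): stack = [-3, 0], depth = 2
Step 5 ('push 13'): stack = [-3, 0, 13], depth = 3
Step 6 ('push 12'): stack = [-3, 0, 13, 12], depth = 4
Step 7 ('pop'): stack = [-3, 0, 13], depth = 3
Step 8 ('pop'): stack = [-3, 0], depth = 2
Step 9 ('pop'): stack = [-3], depth = 1
Step 10 ('rot'): needs 3 value(s) but depth is 1 — STACK UNDERFLOW

Answer: step 10: rot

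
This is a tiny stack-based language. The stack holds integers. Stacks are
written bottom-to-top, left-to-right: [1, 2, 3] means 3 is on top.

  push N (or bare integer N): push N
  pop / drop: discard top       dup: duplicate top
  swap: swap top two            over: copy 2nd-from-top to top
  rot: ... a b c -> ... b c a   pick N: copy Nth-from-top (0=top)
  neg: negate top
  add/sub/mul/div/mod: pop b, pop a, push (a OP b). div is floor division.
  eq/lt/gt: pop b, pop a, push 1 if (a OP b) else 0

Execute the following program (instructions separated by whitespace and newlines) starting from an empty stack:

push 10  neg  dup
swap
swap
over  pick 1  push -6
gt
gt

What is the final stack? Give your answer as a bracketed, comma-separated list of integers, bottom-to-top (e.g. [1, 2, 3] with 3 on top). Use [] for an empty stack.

Answer: [-10, -10, 0]

Derivation:
After 'push 10': [10]
After 'neg': [-10]
After 'dup': [-10, -10]
After 'swap': [-10, -10]
After 'swap': [-10, -10]
After 'over': [-10, -10, -10]
After 'pick 1': [-10, -10, -10, -10]
After 'push -6': [-10, -10, -10, -10, -6]
After 'gt': [-10, -10, -10, 0]
After 'gt': [-10, -10, 0]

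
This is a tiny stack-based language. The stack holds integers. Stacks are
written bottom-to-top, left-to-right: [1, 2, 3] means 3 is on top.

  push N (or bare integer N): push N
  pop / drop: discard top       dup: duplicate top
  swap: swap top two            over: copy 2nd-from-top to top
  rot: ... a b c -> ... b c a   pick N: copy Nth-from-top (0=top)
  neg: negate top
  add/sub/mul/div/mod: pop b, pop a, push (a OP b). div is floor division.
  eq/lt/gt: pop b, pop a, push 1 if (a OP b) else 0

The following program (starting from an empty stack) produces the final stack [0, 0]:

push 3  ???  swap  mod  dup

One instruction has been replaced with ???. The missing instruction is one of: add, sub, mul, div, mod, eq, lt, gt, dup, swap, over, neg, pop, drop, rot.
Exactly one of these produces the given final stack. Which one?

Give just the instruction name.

Stack before ???: [3]
Stack after ???:  [3, 3]
The instruction that transforms [3] -> [3, 3] is: dup

Answer: dup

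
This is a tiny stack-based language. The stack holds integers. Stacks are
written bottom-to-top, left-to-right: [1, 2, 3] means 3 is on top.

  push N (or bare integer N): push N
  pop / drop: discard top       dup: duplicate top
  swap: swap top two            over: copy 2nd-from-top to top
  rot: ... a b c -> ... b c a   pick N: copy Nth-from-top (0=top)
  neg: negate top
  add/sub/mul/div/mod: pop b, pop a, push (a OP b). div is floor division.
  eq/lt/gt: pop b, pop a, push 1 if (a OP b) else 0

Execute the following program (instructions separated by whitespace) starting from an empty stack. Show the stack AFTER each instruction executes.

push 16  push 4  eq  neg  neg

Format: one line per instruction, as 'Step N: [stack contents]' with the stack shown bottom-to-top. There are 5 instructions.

Step 1: [16]
Step 2: [16, 4]
Step 3: [0]
Step 4: [0]
Step 5: [0]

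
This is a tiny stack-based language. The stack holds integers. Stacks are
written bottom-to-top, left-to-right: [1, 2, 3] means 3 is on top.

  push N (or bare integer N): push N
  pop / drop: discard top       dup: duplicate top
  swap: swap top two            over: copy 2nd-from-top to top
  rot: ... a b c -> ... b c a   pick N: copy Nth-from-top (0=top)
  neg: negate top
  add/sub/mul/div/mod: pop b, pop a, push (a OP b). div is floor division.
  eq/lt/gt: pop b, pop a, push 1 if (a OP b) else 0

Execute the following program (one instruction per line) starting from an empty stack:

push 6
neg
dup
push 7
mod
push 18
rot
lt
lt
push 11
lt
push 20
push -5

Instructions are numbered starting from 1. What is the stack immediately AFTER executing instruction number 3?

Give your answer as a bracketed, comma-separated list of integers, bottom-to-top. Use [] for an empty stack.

Step 1 ('push 6'): [6]
Step 2 ('neg'): [-6]
Step 3 ('dup'): [-6, -6]

Answer: [-6, -6]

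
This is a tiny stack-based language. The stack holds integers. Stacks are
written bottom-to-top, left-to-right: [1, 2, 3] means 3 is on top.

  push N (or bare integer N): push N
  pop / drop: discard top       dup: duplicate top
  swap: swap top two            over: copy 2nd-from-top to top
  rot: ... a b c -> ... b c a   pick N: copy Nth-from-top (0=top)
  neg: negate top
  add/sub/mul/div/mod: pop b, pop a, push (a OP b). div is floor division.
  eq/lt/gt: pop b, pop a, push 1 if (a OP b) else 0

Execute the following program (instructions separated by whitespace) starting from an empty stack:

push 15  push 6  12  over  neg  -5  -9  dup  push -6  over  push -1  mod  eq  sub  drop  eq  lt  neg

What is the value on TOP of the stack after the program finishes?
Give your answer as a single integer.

Answer: -1

Derivation:
After 'push 15': [15]
After 'push 6': [15, 6]
After 'push 12': [15, 6, 12]
After 'over': [15, 6, 12, 6]
After 'neg': [15, 6, 12, -6]
After 'push -5': [15, 6, 12, -6, -5]
After 'push -9': [15, 6, 12, -6, -5, -9]
After 'dup': [15, 6, 12, -6, -5, -9, -9]
After 'push -6': [15, 6, 12, -6, -5, -9, -9, -6]
After 'over': [15, 6, 12, -6, -5, -9, -9, -6, -9]
After 'push -1': [15, 6, 12, -6, -5, -9, -9, -6, -9, -1]
After 'mod': [15, 6, 12, -6, -5, -9, -9, -6, 0]
After 'eq': [15, 6, 12, -6, -5, -9, -9, 0]
After 'sub': [15, 6, 12, -6, -5, -9, -9]
After 'drop': [15, 6, 12, -6, -5, -9]
After 'eq': [15, 6, 12, -6, 0]
After 'lt': [15, 6, 12, 1]
After 'neg': [15, 6, 12, -1]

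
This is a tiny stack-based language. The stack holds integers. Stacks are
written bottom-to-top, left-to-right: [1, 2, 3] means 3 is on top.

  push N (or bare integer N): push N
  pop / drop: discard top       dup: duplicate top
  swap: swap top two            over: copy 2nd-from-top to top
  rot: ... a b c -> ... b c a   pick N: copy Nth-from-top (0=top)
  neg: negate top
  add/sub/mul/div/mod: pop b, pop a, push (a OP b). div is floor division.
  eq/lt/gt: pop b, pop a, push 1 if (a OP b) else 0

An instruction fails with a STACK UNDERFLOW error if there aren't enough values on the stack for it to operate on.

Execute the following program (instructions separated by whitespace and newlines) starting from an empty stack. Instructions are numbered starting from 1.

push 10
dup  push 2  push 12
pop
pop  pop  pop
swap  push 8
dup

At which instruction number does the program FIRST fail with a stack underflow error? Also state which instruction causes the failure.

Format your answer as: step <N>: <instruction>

Step 1 ('push 10'): stack = [10], depth = 1
Step 2 ('dup'): stack = [10, 10], depth = 2
Step 3 ('push 2'): stack = [10, 10, 2], depth = 3
Step 4 ('push 12'): stack = [10, 10, 2, 12], depth = 4
Step 5 ('pop'): stack = [10, 10, 2], depth = 3
Step 6 ('pop'): stack = [10, 10], depth = 2
Step 7 ('pop'): stack = [10], depth = 1
Step 8 ('pop'): stack = [], depth = 0
Step 9 ('swap'): needs 2 value(s) but depth is 0 — STACK UNDERFLOW

Answer: step 9: swap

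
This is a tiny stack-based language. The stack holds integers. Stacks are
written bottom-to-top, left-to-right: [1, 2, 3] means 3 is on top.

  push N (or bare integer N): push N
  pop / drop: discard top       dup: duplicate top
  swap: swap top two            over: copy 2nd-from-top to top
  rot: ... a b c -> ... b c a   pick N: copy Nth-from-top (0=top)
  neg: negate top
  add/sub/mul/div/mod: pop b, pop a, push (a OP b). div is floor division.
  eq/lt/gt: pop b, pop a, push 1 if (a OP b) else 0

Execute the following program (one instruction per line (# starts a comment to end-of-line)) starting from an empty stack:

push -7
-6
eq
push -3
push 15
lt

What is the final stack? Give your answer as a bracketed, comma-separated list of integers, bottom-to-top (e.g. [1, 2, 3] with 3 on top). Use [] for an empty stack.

After 'push -7': [-7]
After 'push -6': [-7, -6]
After 'eq': [0]
After 'push -3': [0, -3]
After 'push 15': [0, -3, 15]
After 'lt': [0, 1]

Answer: [0, 1]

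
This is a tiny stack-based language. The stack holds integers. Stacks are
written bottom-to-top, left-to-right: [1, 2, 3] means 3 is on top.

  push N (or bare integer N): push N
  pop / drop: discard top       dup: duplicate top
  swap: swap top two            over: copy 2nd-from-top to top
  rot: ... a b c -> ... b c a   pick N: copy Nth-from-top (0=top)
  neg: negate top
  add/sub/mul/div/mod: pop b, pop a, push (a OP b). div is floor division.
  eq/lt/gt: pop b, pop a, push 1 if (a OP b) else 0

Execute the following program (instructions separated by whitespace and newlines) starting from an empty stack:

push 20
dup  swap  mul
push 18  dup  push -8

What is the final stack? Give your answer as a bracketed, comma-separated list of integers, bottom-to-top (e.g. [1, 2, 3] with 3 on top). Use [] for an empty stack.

Answer: [400, 18, 18, -8]

Derivation:
After 'push 20': [20]
After 'dup': [20, 20]
After 'swap': [20, 20]
After 'mul': [400]
After 'push 18': [400, 18]
After 'dup': [400, 18, 18]
After 'push -8': [400, 18, 18, -8]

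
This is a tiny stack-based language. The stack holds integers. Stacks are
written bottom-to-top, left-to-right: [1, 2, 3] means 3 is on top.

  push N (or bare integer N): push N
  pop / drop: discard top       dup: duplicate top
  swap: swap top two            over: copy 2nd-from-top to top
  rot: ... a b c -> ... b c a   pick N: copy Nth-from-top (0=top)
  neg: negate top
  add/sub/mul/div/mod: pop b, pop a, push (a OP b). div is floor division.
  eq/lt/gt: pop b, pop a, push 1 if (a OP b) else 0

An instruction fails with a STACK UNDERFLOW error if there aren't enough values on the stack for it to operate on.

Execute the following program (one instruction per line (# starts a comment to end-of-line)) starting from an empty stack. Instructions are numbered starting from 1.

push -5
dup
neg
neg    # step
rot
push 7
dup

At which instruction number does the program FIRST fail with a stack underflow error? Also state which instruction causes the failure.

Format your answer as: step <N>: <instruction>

Answer: step 5: rot

Derivation:
Step 1 ('push -5'): stack = [-5], depth = 1
Step 2 ('dup'): stack = [-5, -5], depth = 2
Step 3 ('neg'): stack = [-5, 5], depth = 2
Step 4 ('neg'): stack = [-5, -5], depth = 2
Step 5 ('rot'): needs 3 value(s) but depth is 2 — STACK UNDERFLOW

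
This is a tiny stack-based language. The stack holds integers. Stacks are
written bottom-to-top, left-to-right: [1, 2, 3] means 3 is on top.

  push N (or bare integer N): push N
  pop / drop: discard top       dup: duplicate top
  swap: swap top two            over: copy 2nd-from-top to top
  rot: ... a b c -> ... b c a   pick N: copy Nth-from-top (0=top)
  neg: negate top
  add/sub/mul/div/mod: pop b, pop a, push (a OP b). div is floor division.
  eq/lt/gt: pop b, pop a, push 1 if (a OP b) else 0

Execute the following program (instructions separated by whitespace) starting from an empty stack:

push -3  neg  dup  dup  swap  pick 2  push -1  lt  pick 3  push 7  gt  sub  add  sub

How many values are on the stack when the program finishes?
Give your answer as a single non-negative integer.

Answer: 2

Derivation:
After 'push -3': stack = [-3] (depth 1)
After 'neg': stack = [3] (depth 1)
After 'dup': stack = [3, 3] (depth 2)
After 'dup': stack = [3, 3, 3] (depth 3)
After 'swap': stack = [3, 3, 3] (depth 3)
After 'pick 2': stack = [3, 3, 3, 3] (depth 4)
After 'push -1': stack = [3, 3, 3, 3, -1] (depth 5)
After 'lt': stack = [3, 3, 3, 0] (depth 4)
After 'pick 3': stack = [3, 3, 3, 0, 3] (depth 5)
After 'push 7': stack = [3, 3, 3, 0, 3, 7] (depth 6)
After 'gt': stack = [3, 3, 3, 0, 0] (depth 5)
After 'sub': stack = [3, 3, 3, 0] (depth 4)
After 'add': stack = [3, 3, 3] (depth 3)
After 'sub': stack = [3, 0] (depth 2)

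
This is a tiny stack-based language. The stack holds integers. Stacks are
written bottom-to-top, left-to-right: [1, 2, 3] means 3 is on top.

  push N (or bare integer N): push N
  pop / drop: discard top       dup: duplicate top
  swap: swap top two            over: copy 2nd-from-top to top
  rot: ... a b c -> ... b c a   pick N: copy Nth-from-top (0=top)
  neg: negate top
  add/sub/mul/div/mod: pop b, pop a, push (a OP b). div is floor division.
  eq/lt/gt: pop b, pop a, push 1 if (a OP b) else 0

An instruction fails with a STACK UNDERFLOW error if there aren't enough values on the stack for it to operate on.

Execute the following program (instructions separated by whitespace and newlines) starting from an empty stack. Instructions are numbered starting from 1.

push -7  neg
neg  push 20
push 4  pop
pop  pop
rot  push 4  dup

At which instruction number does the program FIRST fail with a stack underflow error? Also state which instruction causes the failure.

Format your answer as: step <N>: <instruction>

Step 1 ('push -7'): stack = [-7], depth = 1
Step 2 ('neg'): stack = [7], depth = 1
Step 3 ('neg'): stack = [-7], depth = 1
Step 4 ('push 20'): stack = [-7, 20], depth = 2
Step 5 ('push 4'): stack = [-7, 20, 4], depth = 3
Step 6 ('pop'): stack = [-7, 20], depth = 2
Step 7 ('pop'): stack = [-7], depth = 1
Step 8 ('pop'): stack = [], depth = 0
Step 9 ('rot'): needs 3 value(s) but depth is 0 — STACK UNDERFLOW

Answer: step 9: rot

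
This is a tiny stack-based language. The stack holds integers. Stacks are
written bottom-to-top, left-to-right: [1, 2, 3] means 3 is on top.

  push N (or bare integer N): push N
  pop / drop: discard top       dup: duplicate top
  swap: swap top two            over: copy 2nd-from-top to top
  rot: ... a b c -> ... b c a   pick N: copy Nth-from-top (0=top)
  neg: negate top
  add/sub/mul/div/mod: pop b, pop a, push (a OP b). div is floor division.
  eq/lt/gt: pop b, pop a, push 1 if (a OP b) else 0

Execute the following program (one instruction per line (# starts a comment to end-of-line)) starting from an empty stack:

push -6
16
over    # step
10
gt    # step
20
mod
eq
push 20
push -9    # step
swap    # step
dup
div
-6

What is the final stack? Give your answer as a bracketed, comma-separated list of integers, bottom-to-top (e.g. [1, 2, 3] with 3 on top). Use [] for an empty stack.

After 'push -6': [-6]
After 'push 16': [-6, 16]
After 'over': [-6, 16, -6]
After 'push 10': [-6, 16, -6, 10]
After 'gt': [-6, 16, 0]
After 'push 20': [-6, 16, 0, 20]
After 'mod': [-6, 16, 0]
After 'eq': [-6, 0]
After 'push 20': [-6, 0, 20]
After 'push -9': [-6, 0, 20, -9]
After 'swap': [-6, 0, -9, 20]
After 'dup': [-6, 0, -9, 20, 20]
After 'div': [-6, 0, -9, 1]
After 'push -6': [-6, 0, -9, 1, -6]

Answer: [-6, 0, -9, 1, -6]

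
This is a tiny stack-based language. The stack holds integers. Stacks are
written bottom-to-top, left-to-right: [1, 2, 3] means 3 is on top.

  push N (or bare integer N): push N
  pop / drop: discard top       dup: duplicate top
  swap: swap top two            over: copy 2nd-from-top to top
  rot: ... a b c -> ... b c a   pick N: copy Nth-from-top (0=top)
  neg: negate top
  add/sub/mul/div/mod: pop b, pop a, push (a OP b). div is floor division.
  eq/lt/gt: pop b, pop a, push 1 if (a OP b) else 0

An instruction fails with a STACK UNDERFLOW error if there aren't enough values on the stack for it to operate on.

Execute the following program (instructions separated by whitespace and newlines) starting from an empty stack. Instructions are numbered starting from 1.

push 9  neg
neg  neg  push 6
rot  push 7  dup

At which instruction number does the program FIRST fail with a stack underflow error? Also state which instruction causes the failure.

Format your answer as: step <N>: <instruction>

Answer: step 6: rot

Derivation:
Step 1 ('push 9'): stack = [9], depth = 1
Step 2 ('neg'): stack = [-9], depth = 1
Step 3 ('neg'): stack = [9], depth = 1
Step 4 ('neg'): stack = [-9], depth = 1
Step 5 ('push 6'): stack = [-9, 6], depth = 2
Step 6 ('rot'): needs 3 value(s) but depth is 2 — STACK UNDERFLOW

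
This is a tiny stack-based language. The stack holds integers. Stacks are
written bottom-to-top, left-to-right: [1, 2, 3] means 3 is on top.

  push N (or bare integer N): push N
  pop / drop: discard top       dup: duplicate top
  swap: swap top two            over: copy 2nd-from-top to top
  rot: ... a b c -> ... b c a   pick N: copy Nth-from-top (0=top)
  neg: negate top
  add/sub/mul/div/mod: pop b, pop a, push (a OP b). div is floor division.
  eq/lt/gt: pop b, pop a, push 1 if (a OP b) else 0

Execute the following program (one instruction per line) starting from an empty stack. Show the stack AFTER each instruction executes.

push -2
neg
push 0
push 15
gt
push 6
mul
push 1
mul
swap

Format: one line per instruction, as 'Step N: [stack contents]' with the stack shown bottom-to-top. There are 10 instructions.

Step 1: [-2]
Step 2: [2]
Step 3: [2, 0]
Step 4: [2, 0, 15]
Step 5: [2, 0]
Step 6: [2, 0, 6]
Step 7: [2, 0]
Step 8: [2, 0, 1]
Step 9: [2, 0]
Step 10: [0, 2]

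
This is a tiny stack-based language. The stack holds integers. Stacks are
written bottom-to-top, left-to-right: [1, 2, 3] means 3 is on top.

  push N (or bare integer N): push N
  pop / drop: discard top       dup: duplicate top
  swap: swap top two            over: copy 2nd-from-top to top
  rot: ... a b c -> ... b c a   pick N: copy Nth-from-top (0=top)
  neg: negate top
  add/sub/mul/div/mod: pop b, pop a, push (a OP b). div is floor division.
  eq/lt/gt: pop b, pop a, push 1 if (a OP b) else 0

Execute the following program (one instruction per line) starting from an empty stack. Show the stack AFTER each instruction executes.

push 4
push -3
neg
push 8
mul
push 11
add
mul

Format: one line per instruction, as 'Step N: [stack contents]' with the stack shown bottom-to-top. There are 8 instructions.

Step 1: [4]
Step 2: [4, -3]
Step 3: [4, 3]
Step 4: [4, 3, 8]
Step 5: [4, 24]
Step 6: [4, 24, 11]
Step 7: [4, 35]
Step 8: [140]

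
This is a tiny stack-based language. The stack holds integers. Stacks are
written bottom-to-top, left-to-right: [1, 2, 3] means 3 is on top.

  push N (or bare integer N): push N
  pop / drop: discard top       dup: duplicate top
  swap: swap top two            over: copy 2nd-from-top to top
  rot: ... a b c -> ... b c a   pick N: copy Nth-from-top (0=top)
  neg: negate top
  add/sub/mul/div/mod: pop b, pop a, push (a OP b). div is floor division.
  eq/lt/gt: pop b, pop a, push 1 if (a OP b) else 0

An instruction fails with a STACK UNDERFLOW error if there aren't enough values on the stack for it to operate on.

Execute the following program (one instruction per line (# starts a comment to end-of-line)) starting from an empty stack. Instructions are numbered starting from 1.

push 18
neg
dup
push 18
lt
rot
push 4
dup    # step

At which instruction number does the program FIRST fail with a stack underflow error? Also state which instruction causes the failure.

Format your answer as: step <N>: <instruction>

Answer: step 6: rot

Derivation:
Step 1 ('push 18'): stack = [18], depth = 1
Step 2 ('neg'): stack = [-18], depth = 1
Step 3 ('dup'): stack = [-18, -18], depth = 2
Step 4 ('push 18'): stack = [-18, -18, 18], depth = 3
Step 5 ('lt'): stack = [-18, 1], depth = 2
Step 6 ('rot'): needs 3 value(s) but depth is 2 — STACK UNDERFLOW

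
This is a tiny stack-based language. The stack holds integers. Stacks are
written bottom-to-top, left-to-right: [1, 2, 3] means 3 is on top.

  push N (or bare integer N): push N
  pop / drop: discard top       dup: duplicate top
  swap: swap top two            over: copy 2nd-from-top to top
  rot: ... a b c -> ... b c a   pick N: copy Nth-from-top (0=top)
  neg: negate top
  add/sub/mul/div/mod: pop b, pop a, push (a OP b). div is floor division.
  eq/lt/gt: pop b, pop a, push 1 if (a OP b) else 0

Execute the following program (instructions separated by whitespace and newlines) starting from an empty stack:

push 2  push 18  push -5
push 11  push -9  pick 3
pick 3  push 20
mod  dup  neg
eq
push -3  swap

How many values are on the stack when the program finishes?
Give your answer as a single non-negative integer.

Answer: 8

Derivation:
After 'push 2': stack = [2] (depth 1)
After 'push 18': stack = [2, 18] (depth 2)
After 'push -5': stack = [2, 18, -5] (depth 3)
After 'push 11': stack = [2, 18, -5, 11] (depth 4)
After 'push -9': stack = [2, 18, -5, 11, -9] (depth 5)
After 'pick 3': stack = [2, 18, -5, 11, -9, 18] (depth 6)
After 'pick 3': stack = [2, 18, -5, 11, -9, 18, -5] (depth 7)
After 'push 20': stack = [2, 18, -5, 11, -9, 18, -5, 20] (depth 8)
After 'mod': stack = [2, 18, -5, 11, -9, 18, 15] (depth 7)
After 'dup': stack = [2, 18, -5, 11, -9, 18, 15, 15] (depth 8)
After 'neg': stack = [2, 18, -5, 11, -9, 18, 15, -15] (depth 8)
After 'eq': stack = [2, 18, -5, 11, -9, 18, 0] (depth 7)
After 'push -3': stack = [2, 18, -5, 11, -9, 18, 0, -3] (depth 8)
After 'swap': stack = [2, 18, -5, 11, -9, 18, -3, 0] (depth 8)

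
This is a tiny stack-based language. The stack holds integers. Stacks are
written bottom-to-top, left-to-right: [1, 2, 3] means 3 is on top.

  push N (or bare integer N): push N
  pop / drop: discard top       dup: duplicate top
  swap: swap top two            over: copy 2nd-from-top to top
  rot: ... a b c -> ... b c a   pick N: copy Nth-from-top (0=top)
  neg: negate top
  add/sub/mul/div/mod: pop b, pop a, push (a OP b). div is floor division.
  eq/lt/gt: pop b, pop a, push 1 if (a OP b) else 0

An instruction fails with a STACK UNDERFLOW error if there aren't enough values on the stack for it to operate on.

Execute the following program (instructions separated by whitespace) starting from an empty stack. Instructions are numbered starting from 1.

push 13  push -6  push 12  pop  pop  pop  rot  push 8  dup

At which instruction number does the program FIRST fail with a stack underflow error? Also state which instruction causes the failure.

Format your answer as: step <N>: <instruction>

Answer: step 7: rot

Derivation:
Step 1 ('push 13'): stack = [13], depth = 1
Step 2 ('push -6'): stack = [13, -6], depth = 2
Step 3 ('push 12'): stack = [13, -6, 12], depth = 3
Step 4 ('pop'): stack = [13, -6], depth = 2
Step 5 ('pop'): stack = [13], depth = 1
Step 6 ('pop'): stack = [], depth = 0
Step 7 ('rot'): needs 3 value(s) but depth is 0 — STACK UNDERFLOW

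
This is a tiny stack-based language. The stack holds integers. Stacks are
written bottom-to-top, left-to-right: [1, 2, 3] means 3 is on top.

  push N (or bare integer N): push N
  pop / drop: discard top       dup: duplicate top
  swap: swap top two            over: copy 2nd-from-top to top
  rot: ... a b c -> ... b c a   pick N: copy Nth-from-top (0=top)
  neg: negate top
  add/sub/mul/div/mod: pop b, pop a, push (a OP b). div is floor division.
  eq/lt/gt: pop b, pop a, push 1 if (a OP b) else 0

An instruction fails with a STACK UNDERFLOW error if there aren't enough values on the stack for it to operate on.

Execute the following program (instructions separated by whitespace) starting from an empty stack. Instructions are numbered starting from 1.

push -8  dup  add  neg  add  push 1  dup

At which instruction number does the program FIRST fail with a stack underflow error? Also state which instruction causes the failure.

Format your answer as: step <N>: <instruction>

Step 1 ('push -8'): stack = [-8], depth = 1
Step 2 ('dup'): stack = [-8, -8], depth = 2
Step 3 ('add'): stack = [-16], depth = 1
Step 4 ('neg'): stack = [16], depth = 1
Step 5 ('add'): needs 2 value(s) but depth is 1 — STACK UNDERFLOW

Answer: step 5: add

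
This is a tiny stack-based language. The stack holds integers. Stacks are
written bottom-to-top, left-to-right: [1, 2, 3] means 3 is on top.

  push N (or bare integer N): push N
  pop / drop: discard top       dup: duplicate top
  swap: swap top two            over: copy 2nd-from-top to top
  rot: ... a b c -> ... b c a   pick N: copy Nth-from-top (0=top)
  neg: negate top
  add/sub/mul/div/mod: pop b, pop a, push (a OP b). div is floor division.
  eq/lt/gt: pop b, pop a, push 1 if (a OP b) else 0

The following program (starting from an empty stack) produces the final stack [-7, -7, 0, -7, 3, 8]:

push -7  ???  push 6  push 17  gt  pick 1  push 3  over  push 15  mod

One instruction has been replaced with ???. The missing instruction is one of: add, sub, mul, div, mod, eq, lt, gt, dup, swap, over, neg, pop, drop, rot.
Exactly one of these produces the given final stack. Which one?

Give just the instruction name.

Stack before ???: [-7]
Stack after ???:  [-7, -7]
The instruction that transforms [-7] -> [-7, -7] is: dup

Answer: dup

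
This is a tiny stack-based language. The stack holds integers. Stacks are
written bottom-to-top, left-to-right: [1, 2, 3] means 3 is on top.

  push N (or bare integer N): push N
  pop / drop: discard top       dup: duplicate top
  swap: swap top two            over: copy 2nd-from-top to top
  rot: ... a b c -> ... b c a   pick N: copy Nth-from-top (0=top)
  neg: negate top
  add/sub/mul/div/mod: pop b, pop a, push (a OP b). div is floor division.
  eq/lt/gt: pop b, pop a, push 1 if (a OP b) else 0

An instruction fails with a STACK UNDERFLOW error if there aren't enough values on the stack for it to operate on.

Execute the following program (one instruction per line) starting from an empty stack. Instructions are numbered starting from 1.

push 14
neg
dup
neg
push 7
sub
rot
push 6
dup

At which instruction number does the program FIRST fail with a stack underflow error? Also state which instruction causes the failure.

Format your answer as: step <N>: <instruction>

Answer: step 7: rot

Derivation:
Step 1 ('push 14'): stack = [14], depth = 1
Step 2 ('neg'): stack = [-14], depth = 1
Step 3 ('dup'): stack = [-14, -14], depth = 2
Step 4 ('neg'): stack = [-14, 14], depth = 2
Step 5 ('push 7'): stack = [-14, 14, 7], depth = 3
Step 6 ('sub'): stack = [-14, 7], depth = 2
Step 7 ('rot'): needs 3 value(s) but depth is 2 — STACK UNDERFLOW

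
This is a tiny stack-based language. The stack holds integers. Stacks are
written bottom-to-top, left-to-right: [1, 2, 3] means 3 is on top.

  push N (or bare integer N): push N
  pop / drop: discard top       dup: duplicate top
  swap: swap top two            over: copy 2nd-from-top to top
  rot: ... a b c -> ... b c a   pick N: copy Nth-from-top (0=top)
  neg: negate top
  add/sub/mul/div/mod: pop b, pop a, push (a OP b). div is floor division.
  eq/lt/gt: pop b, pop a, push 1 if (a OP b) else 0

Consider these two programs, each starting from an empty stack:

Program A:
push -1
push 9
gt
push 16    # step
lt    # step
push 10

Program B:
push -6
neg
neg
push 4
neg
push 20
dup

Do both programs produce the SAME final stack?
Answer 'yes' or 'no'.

Program A trace:
  After 'push -1': [-1]
  After 'push 9': [-1, 9]
  After 'gt': [0]
  After 'push 16': [0, 16]
  After 'lt': [1]
  After 'push 10': [1, 10]
Program A final stack: [1, 10]

Program B trace:
  After 'push -6': [-6]
  After 'neg': [6]
  After 'neg': [-6]
  After 'push 4': [-6, 4]
  After 'neg': [-6, -4]
  After 'push 20': [-6, -4, 20]
  After 'dup': [-6, -4, 20, 20]
Program B final stack: [-6, -4, 20, 20]
Same: no

Answer: no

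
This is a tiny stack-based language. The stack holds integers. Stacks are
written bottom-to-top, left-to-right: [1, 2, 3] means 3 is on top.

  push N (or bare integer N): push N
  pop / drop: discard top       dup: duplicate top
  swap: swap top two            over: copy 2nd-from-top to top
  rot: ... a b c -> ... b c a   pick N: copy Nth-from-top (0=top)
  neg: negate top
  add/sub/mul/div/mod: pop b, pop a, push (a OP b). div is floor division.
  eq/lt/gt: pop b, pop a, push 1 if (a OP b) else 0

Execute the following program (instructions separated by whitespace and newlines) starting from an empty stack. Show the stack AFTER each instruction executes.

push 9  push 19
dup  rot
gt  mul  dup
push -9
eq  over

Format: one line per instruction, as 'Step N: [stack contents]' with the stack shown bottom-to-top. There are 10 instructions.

Step 1: [9]
Step 2: [9, 19]
Step 3: [9, 19, 19]
Step 4: [19, 19, 9]
Step 5: [19, 1]
Step 6: [19]
Step 7: [19, 19]
Step 8: [19, 19, -9]
Step 9: [19, 0]
Step 10: [19, 0, 19]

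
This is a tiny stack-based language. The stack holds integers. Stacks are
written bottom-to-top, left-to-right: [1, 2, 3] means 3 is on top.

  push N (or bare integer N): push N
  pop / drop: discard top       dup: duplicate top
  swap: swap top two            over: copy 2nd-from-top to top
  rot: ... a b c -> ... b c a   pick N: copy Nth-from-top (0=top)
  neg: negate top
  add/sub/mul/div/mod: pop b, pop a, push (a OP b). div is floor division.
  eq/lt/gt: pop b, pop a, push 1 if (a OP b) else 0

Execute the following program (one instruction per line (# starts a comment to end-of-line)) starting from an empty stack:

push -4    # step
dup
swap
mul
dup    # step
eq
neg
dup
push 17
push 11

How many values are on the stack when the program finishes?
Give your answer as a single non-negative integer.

Answer: 4

Derivation:
After 'push -4': stack = [-4] (depth 1)
After 'dup': stack = [-4, -4] (depth 2)
After 'swap': stack = [-4, -4] (depth 2)
After 'mul': stack = [16] (depth 1)
After 'dup': stack = [16, 16] (depth 2)
After 'eq': stack = [1] (depth 1)
After 'neg': stack = [-1] (depth 1)
After 'dup': stack = [-1, -1] (depth 2)
After 'push 17': stack = [-1, -1, 17] (depth 3)
After 'push 11': stack = [-1, -1, 17, 11] (depth 4)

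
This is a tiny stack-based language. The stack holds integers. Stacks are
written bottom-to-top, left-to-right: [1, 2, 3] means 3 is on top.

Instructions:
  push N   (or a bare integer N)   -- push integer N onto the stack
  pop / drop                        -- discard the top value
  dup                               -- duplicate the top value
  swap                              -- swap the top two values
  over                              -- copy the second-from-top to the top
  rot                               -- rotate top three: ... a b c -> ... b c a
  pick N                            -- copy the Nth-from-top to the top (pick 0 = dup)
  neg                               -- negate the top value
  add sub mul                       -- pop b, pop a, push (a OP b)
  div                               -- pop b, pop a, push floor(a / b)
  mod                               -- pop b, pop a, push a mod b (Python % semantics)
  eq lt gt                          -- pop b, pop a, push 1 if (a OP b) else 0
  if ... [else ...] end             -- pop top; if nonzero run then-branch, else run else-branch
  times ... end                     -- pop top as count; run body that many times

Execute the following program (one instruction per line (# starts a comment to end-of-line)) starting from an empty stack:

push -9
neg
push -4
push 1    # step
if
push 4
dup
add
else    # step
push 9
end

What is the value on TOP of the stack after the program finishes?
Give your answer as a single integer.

Answer: 8

Derivation:
After 'push -9': [-9]
After 'neg': [9]
After 'push -4': [9, -4]
After 'push 1': [9, -4, 1]
After 'if': [9, -4]
After 'push 4': [9, -4, 4]
After 'dup': [9, -4, 4, 4]
After 'add': [9, -4, 8]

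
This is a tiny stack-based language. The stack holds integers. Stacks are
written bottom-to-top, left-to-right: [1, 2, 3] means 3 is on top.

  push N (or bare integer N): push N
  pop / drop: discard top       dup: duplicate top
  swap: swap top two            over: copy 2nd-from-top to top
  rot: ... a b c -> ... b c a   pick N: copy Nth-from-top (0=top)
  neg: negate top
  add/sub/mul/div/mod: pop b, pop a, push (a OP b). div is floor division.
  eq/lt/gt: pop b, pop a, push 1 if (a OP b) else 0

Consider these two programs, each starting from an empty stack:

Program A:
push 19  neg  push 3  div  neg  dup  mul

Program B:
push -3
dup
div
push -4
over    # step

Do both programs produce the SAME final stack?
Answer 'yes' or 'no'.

Answer: no

Derivation:
Program A trace:
  After 'push 19': [19]
  After 'neg': [-19]
  After 'push 3': [-19, 3]
  After 'div': [-7]
  After 'neg': [7]
  After 'dup': [7, 7]
  After 'mul': [49]
Program A final stack: [49]

Program B trace:
  After 'push -3': [-3]
  After 'dup': [-3, -3]
  After 'div': [1]
  After 'push -4': [1, -4]
  After 'over': [1, -4, 1]
Program B final stack: [1, -4, 1]
Same: no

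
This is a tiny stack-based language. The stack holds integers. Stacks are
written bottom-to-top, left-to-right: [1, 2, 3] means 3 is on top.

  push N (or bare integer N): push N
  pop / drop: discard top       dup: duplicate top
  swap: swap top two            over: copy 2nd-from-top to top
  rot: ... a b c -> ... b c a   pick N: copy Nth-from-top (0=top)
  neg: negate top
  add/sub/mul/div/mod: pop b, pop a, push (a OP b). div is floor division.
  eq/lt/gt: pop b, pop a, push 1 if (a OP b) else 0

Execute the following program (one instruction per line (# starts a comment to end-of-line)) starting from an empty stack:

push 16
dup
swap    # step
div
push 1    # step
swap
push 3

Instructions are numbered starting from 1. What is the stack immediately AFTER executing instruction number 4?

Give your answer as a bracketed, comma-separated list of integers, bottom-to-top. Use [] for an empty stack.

Answer: [1]

Derivation:
Step 1 ('push 16'): [16]
Step 2 ('dup'): [16, 16]
Step 3 ('swap'): [16, 16]
Step 4 ('div'): [1]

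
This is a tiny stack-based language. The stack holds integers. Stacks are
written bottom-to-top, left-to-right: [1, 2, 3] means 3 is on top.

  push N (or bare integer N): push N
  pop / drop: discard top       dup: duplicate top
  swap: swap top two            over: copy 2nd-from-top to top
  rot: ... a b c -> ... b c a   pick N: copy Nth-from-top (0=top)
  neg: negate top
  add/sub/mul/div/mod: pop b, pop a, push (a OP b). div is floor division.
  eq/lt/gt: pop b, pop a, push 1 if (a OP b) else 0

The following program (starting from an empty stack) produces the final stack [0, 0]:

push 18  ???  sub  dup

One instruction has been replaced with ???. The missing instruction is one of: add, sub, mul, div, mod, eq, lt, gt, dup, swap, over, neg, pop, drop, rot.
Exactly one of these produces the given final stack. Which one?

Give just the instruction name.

Stack before ???: [18]
Stack after ???:  [18, 18]
The instruction that transforms [18] -> [18, 18] is: dup

Answer: dup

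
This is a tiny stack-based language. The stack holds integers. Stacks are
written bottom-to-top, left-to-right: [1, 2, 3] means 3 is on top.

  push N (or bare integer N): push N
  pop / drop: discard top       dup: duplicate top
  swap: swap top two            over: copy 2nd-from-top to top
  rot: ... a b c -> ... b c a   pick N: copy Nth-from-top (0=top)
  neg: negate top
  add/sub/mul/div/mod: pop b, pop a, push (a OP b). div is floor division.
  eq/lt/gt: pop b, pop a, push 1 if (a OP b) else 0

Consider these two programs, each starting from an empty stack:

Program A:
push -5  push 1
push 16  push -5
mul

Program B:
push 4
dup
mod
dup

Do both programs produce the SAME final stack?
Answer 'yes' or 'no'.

Program A trace:
  After 'push -5': [-5]
  After 'push 1': [-5, 1]
  After 'push 16': [-5, 1, 16]
  After 'push -5': [-5, 1, 16, -5]
  After 'mul': [-5, 1, -80]
Program A final stack: [-5, 1, -80]

Program B trace:
  After 'push 4': [4]
  After 'dup': [4, 4]
  After 'mod': [0]
  After 'dup': [0, 0]
Program B final stack: [0, 0]
Same: no

Answer: no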